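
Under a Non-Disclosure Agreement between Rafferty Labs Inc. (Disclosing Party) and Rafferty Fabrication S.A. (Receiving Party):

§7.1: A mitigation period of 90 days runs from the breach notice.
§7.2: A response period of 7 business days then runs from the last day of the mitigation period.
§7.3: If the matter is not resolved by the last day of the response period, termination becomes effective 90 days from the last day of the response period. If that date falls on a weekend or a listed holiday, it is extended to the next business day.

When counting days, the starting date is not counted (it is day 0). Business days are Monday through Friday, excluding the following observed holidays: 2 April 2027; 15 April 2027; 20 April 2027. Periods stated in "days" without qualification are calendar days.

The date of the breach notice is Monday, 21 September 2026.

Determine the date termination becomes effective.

The last day of the mitigation period: 21 September 2026 + 90 days = 20 December 2026.
The last day of the response period: 7 business days after Sunday, 20 December 2026, skipping weekends — Dec 21, Dec 22, Dec 23, Dec 24, Dec 25, Dec 28, Dec 29 — lands on Tuesday, 29 December 2026.
The date termination becomes effective: 29 December 2026 + 90 days = 29 March 2027. 29 March 2027 is a Monday and is not a listed holiday, so no roll-forward applies.

29 March 2027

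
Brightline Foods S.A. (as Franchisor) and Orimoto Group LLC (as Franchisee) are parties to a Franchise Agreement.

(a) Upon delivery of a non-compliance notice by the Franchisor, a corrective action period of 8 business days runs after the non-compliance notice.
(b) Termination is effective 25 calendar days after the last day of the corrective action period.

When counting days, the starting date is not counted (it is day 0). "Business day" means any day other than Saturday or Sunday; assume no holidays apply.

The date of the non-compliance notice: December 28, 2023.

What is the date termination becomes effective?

The last day of the corrective action period: 8 business days after Thursday, December 28, 2023, skipping weekends — Dec 29, Jan 1, Jan 2, Jan 3, Jan 4, Jan 5, Jan 8, Jan 9 — lands on Tuesday, January 9, 2024.
The date termination becomes effective: 25 calendar days after January 9, 2024 is February 3, 2024.

February 3, 2024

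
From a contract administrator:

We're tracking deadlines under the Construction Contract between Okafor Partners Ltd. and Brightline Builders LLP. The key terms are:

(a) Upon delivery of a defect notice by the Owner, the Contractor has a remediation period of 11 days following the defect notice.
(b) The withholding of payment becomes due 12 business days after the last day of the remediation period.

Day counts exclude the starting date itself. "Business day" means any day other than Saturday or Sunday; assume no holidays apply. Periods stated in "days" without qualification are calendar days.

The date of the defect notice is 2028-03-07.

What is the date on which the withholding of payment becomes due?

The last day of the remediation period: 11 calendar days after 2028-03-07 is 2028-03-18.
The date on which the withholding of payment becomes due: counting 12 business days from Saturday, 2028-03-18 (Mar 20, Mar 21, Mar 22, Mar 23, …, Mar 31, Apr 3, Apr 4, skipping weekends) reaches Tuesday, 2028-04-04.

2028-04-04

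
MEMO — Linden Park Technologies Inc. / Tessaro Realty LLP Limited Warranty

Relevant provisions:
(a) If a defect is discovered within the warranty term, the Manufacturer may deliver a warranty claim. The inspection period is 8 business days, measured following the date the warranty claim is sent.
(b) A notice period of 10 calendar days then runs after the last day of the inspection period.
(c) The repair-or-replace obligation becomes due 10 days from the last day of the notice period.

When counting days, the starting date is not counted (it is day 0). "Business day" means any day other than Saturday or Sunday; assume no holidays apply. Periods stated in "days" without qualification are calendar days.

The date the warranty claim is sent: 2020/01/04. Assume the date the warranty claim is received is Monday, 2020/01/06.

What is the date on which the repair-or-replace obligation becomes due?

From Saturday, 2020/01/04, 8 business days (Jan 6, Jan 7, Jan 8, Jan 9, Jan 10, Jan 13, Jan 14, Jan 15, skipping weekends) brings us to Wednesday, 2020/01/15, which is the last day of the inspection period.
Adding 10 calendar days to 2020/01/15 gives 2020/01/25, which is the last day of the notice period.
The date on which the repair-or-replace obligation becomes due: 10 calendar days after 2020/01/25 is 2020/02/04.

2020/02/04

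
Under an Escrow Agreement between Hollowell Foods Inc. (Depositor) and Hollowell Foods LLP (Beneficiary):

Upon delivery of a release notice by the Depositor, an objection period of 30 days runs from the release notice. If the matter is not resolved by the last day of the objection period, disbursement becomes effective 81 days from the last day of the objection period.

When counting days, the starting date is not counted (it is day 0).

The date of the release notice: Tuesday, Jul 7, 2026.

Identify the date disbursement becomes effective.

Oct 26, 2026

The last day of the objection period: Jul 7, 2026 + 30 days = Aug 6, 2026.
Adding 81 calendar days to Aug 6, 2026 gives Oct 26, 2026, which is the date disbursement becomes effective.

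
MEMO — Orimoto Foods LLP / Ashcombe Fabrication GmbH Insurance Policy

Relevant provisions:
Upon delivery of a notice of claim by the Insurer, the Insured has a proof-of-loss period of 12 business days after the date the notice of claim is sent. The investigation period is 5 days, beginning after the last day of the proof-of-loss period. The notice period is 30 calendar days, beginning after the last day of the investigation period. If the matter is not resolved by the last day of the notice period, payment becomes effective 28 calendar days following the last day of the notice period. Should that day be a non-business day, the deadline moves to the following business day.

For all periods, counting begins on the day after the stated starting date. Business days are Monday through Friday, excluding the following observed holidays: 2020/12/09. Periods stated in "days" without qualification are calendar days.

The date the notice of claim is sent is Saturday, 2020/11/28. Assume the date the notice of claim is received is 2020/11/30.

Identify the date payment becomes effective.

From Saturday, 2020/11/28, 12 business days (Nov 30, Dec 1, Dec 2, Dec 3, …, Dec 14, Dec 15, Dec 16, skipping weekends and the listed holiday on Dec 9) brings us to Wednesday, 2020/12/16, which is the last day of the proof-of-loss period.
The last day of the investigation period: 2020/12/16 + 5 days = 2020/12/21.
Adding 30 calendar days to 2020/12/21 gives 2021/01/20, which is the last day of the notice period.
The date payment becomes effective: 2021/01/20 + 28 days = 2021/02/17. 2021/02/17 is a Wednesday and is not a listed holiday, so no roll-forward applies.

2021/02/17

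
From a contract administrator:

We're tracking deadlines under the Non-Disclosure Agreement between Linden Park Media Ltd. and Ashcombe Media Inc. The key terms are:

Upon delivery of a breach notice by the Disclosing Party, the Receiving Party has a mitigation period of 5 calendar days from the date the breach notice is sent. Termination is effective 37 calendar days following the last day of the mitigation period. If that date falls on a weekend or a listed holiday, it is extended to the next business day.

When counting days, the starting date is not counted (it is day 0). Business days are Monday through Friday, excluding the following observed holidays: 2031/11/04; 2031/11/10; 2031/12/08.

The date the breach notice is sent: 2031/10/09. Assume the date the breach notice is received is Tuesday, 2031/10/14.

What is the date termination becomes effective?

Adding 5 calendar days to 2031/10/09 gives 2031/10/14, which is the last day of the mitigation period.
The date termination becomes effective: 37 calendar days after 2031/10/14 is 2031/11/20. 2031/11/20 is a Thursday and is not a listed holiday, so no roll-forward applies.

2031/11/20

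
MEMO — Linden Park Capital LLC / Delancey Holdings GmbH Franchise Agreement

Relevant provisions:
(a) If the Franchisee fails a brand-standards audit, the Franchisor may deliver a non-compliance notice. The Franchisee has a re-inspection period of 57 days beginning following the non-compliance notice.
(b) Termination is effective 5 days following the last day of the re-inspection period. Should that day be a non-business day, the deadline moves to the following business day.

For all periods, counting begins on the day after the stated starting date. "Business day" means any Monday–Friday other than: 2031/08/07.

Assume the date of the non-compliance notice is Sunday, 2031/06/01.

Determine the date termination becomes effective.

2031/08/04

Adding 57 calendar days to 2031/06/01 gives 2031/07/28, which is the last day of the re-inspection period.
Adding 5 calendar days to 2031/07/28 gives 2031/08/02, which is the date termination becomes effective. That falls on a Saturday, so it rolls to the next business day, Monday, 2031/08/04.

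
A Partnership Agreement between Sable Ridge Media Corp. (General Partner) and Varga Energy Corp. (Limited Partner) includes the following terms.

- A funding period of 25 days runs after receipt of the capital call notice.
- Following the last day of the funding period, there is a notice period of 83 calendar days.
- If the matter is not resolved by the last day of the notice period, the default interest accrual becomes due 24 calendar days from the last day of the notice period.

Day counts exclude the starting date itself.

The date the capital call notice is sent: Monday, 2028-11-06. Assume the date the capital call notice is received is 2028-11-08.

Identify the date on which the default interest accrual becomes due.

Adding 25 calendar days to 2028-11-08 gives 2028-12-03, which is the last day of the funding period.
The last day of the notice period: 83 calendar days after 2028-12-03 is 2029-02-24.
Adding 24 calendar days to 2029-02-24 gives 2029-03-20, which is the date on which the default interest accrual becomes due.

2029-03-20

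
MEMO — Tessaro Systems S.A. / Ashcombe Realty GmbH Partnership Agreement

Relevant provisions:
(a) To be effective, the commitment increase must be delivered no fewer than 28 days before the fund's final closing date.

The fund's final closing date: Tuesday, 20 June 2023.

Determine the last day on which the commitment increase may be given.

20 June 2023 minus 28 days is 23 May 2023.

23 May 2023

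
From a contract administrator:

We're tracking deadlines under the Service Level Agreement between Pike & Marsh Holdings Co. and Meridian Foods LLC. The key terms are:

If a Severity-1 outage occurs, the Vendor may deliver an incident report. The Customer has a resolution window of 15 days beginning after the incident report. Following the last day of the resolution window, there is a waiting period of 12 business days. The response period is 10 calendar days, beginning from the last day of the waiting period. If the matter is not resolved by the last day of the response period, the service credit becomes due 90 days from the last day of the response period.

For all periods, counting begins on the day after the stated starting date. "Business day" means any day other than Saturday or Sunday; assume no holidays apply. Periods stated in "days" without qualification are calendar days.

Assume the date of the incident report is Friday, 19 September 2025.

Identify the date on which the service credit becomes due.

29 January 2026

The last day of the resolution window: 19 September 2025 + 15 days = 4 October 2025.
The last day of the waiting period: counting 12 business days from Saturday, 4 October 2025 (Oct 6, Oct 7, Oct 8, Oct 9, …, Oct 17, Oct 20, Oct 21, skipping weekends) reaches Tuesday, 21 October 2025.
The last day of the response period: 10 calendar days after 21 October 2025 is 31 October 2025.
The date on which the service credit becomes due: 90 calendar days after 31 October 2025 is 29 January 2026.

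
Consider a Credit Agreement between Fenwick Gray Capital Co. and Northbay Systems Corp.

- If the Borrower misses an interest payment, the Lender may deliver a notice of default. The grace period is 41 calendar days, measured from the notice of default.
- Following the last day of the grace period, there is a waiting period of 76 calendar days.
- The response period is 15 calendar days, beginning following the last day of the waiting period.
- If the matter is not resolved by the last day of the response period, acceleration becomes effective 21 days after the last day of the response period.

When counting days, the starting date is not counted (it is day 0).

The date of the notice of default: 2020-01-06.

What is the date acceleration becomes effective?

The last day of the grace period: 2020-01-06 + 41 days = 2020-02-16.
The last day of the waiting period: 76 calendar days after 2020-02-16 is 2020-05-02.
Adding 15 calendar days to 2020-05-02 gives 2020-05-17, which is the last day of the response period.
The date acceleration becomes effective: 21 calendar days after 2020-05-17 is 2020-06-07.

2020-06-07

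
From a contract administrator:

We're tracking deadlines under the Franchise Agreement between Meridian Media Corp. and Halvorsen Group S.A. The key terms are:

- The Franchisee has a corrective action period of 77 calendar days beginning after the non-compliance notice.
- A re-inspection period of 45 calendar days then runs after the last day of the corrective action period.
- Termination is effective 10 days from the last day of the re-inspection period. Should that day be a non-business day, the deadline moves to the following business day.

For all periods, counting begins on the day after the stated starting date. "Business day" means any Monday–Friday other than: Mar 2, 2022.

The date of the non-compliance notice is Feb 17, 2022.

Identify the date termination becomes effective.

The last day of the corrective action period: Feb 17, 2022 + 77 days = May 5, 2022.
The last day of the re-inspection period: May 5, 2022 + 45 days = Jun 19, 2022.
Adding 10 calendar days to Jun 19, 2022 gives Jun 29, 2022, which is the date termination becomes effective. Jun 29, 2022 is a Wednesday and is not a listed holiday, so no roll-forward applies.

Jun 29, 2022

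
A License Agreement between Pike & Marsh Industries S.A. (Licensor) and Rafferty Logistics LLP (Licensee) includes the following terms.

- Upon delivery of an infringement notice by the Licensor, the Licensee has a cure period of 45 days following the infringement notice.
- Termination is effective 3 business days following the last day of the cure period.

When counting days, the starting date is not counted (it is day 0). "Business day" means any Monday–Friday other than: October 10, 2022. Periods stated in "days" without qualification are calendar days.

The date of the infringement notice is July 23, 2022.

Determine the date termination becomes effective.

Adding 45 calendar days to July 23, 2022 gives September 6, 2022, which is the last day of the cure period.
From Tuesday, September 6, 2022, 3 business days (Sep 7, Sep 8, Sep 9, skipping weekends) brings us to Friday, September 9, 2022, which is the date termination becomes effective.

September 9, 2022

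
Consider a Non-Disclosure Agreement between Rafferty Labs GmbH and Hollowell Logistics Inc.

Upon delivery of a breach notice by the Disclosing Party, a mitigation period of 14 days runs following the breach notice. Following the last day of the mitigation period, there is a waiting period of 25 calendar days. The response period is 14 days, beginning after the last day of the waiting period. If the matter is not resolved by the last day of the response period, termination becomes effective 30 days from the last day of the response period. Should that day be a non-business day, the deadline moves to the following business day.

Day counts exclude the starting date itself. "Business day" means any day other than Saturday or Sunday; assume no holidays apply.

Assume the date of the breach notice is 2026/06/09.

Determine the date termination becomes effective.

2026/08/31

The last day of the mitigation period: 14 calendar days after 2026/06/09 is 2026/06/23.
Adding 25 calendar days to 2026/06/23 gives 2026/07/18, which is the last day of the waiting period.
The last day of the response period: 2026/07/18 + 14 days = 2026/08/01.
The date termination becomes effective: 30 calendar days after 2026/08/01 is 2026/08/31. 2026/08/31 is a Monday, so no roll-forward applies.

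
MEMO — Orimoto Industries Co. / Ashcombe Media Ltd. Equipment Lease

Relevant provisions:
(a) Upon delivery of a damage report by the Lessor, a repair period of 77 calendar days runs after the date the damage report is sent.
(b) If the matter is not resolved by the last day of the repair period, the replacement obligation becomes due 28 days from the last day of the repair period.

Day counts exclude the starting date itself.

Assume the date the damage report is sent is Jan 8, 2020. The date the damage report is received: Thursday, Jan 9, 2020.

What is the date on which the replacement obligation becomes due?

Apr 22, 2020

The last day of the repair period: 77 calendar days after Jan 8, 2020 is Mar 25, 2020.
The date on which the replacement obligation becomes due: 28 calendar days after Mar 25, 2020 is Apr 22, 2020.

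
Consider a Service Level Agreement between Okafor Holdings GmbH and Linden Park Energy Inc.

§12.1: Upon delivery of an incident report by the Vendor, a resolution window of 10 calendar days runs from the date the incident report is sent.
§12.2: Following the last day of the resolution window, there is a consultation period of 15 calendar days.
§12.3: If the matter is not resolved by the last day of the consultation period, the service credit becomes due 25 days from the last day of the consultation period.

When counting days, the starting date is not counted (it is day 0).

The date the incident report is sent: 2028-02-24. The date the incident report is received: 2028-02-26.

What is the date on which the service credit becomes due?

The last day of the resolution window: 10 calendar days after 2028-02-24 is 2028-03-05.
The last day of the consultation period: 2028-03-05 + 15 days = 2028-03-20.
The date on which the service credit becomes due: 2028-03-20 + 25 days = 2028-04-14.

2028-04-14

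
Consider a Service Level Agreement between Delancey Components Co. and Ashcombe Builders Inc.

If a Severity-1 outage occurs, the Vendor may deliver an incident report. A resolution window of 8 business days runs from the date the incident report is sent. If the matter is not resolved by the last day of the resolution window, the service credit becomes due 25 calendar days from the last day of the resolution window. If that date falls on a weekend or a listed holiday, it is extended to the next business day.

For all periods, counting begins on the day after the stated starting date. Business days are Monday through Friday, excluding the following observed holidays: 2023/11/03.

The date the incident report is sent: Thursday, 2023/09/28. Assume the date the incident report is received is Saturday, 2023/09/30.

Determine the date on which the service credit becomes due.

The last day of the resolution window: 8 business days after Thursday, 2023/09/28, skipping weekends — Sep 29, Oct 2, Oct 3, Oct 4, Oct 5, Oct 6, Oct 9, Oct 10 — lands on Tuesday, 2023/10/10.
Adding 25 calendar days to 2023/10/10 gives 2023/11/04, which is the date on which the service credit becomes due. That falls on a Saturday, so it rolls to the next business day, Monday, 2023/11/06.

2023/11/06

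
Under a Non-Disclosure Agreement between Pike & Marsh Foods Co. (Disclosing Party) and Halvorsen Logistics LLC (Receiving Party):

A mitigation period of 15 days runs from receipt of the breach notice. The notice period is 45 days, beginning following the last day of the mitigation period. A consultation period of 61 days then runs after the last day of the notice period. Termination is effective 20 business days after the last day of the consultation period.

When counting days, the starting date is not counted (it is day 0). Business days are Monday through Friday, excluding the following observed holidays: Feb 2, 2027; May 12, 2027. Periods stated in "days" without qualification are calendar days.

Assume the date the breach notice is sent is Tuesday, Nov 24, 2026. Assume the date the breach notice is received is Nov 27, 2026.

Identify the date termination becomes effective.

The last day of the mitigation period: 15 calendar days after Nov 27, 2026 is Dec 12, 2026.
Adding 45 calendar days to Dec 12, 2026 gives Jan 26, 2027, which is the last day of the notice period.
Adding 61 calendar days to Jan 26, 2027 gives Mar 28, 2027, which is the last day of the consultation period.
From Sunday, Mar 28, 2027, 20 business days (Mar 29, Mar 30, Mar 31, Apr 1, …, Apr 21, Apr 22, Apr 23, skipping weekends) brings us to Friday, Apr 23, 2027, which is the date termination becomes effective.

Apr 23, 2027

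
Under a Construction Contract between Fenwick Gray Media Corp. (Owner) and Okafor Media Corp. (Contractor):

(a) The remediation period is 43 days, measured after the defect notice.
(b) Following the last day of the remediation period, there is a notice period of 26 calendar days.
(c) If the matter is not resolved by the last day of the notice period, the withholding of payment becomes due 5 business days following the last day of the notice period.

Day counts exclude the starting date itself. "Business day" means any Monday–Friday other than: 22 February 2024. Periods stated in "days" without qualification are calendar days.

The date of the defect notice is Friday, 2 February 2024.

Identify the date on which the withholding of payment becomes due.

18 April 2024

Adding 43 calendar days to 2 February 2024 gives 16 March 2024, which is the last day of the remediation period.
The last day of the notice period: 16 March 2024 + 26 days = 11 April 2024.
The date on which the withholding of payment becomes due: counting 5 business days from Thursday, 11 April 2024 (Apr 12, Apr 15, Apr 16, Apr 17, Apr 18, skipping weekends) reaches Thursday, 18 April 2024.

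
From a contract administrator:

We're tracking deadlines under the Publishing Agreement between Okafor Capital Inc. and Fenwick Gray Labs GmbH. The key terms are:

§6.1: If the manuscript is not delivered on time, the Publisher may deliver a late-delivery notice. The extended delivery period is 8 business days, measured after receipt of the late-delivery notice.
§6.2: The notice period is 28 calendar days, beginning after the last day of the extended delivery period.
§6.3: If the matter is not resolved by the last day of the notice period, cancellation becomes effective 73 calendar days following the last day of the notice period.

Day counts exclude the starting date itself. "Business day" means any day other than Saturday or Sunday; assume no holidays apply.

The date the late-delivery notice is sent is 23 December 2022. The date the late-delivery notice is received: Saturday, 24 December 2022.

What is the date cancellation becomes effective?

15 April 2023

The last day of the extended delivery period: 8 business days after Saturday, 24 December 2022, skipping weekends — Dec 26, Dec 27, Dec 28, Dec 29, Dec 30, Jan 2, Jan 3, Jan 4 — lands on Wednesday, 4 January 2023.
The last day of the notice period: 28 calendar days after 4 January 2023 is 1 February 2023.
Adding 73 calendar days to 1 February 2023 gives 15 April 2023, which is the date cancellation becomes effective.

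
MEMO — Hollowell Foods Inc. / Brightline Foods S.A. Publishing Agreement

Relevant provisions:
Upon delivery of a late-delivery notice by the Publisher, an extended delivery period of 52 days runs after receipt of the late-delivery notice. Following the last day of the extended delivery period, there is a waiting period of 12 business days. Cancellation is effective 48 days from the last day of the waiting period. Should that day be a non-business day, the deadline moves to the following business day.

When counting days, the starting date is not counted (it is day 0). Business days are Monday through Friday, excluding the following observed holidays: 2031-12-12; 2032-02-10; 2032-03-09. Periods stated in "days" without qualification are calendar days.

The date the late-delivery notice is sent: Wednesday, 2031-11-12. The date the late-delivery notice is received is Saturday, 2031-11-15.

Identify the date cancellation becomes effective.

The last day of the extended delivery period: 52 calendar days after 2031-11-15 is 2032-01-06.
The last day of the waiting period: counting 12 business days from Tuesday, 2032-01-06 (Jan 7, Jan 8, Jan 9, Jan 12, …, Jan 20, Jan 21, Jan 22, skipping weekends) reaches Thursday, 2032-01-22.
Adding 48 calendar days to 2032-01-22 gives 2032-03-10, which is the date cancellation becomes effective. 2032-03-10 is a Wednesday and is not a listed holiday, so no roll-forward applies.

2032-03-10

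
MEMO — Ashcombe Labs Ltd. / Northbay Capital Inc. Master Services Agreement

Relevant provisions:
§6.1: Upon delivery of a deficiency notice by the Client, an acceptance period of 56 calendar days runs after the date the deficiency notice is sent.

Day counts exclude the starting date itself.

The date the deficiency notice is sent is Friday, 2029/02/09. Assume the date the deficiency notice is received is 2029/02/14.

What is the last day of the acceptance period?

2029/04/06

Adding 56 calendar days to 2029/02/09 gives 2029/04/06, which is the last day of the acceptance period.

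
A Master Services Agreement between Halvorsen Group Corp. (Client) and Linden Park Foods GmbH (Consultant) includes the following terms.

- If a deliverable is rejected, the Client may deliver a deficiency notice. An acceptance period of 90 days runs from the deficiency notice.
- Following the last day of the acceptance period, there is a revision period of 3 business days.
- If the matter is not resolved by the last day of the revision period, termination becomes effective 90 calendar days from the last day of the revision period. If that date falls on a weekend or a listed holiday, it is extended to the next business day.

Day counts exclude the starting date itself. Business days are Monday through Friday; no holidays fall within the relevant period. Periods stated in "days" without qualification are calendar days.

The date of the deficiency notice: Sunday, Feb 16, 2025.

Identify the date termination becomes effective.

Aug 19, 2025

The last day of the acceptance period: 90 calendar days after Feb 16, 2025 is May 17, 2025.
The last day of the revision period: 3 business days after Saturday, May 17, 2025, skipping weekends — May 19, May 20, May 21 — lands on Wednesday, May 21, 2025.
Adding 90 calendar days to May 21, 2025 gives Aug 19, 2025, which is the date termination becomes effective. Aug 19, 2025 is a Tuesday, so no roll-forward applies.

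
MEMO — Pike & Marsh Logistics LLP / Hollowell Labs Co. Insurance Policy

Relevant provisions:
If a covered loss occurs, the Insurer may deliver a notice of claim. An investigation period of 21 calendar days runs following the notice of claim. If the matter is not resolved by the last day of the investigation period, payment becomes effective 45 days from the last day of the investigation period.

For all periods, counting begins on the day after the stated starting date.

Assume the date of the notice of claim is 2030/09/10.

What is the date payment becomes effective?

The last day of the investigation period: 21 calendar days after 2030/09/10 is 2030/10/01.
The date payment becomes effective: 45 calendar days after 2030/10/01 is 2030/11/15.

2030/11/15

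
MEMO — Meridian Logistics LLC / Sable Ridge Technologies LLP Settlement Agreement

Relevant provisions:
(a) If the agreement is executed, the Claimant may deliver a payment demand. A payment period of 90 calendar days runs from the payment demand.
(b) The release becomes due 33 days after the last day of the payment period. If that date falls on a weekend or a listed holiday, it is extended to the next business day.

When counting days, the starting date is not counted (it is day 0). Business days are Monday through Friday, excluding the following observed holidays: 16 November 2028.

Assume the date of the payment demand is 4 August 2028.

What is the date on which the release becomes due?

5 December 2028

The last day of the payment period: 4 August 2028 + 90 days = 2 November 2028.
Adding 33 calendar days to 2 November 2028 gives 5 December 2028, which is the date on which the release becomes due. 5 December 2028 is a Tuesday and is not a listed holiday, so no roll-forward applies.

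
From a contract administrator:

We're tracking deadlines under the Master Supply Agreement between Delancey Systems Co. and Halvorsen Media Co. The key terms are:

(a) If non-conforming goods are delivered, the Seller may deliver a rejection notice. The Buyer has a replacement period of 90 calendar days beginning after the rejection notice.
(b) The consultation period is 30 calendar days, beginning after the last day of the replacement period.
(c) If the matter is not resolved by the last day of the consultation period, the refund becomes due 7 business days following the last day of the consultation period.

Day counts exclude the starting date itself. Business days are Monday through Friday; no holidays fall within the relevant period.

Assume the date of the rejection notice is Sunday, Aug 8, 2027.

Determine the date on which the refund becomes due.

The last day of the replacement period: 90 calendar days after Aug 8, 2027 is Nov 6, 2027.
The last day of the consultation period: Nov 6, 2027 + 30 days = Dec 6, 2027.
From Monday, Dec 6, 2027, 7 business days (Dec 7, Dec 8, Dec 9, Dec 10, Dec 13, Dec 14, Dec 15, skipping weekends) brings us to Wednesday, Dec 15, 2027, which is the date on which the refund becomes due.

Dec 15, 2027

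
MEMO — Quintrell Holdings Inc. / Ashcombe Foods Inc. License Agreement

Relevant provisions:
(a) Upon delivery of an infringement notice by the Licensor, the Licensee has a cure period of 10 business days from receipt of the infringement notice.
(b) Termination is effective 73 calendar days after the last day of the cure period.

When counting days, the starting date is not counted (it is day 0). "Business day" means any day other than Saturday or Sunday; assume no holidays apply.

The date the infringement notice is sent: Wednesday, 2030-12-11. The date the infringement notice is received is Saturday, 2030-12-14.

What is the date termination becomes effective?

2031-03-10

The last day of the cure period: 10 business days after Saturday, 2030-12-14, skipping weekends — Dec 16, Dec 17, Dec 18, Dec 19, Dec 20, Dec 23, Dec 24, Dec 25, Dec 26, Dec 27 — lands on Friday, 2030-12-27.
Adding 73 calendar days to 2030-12-27 gives 2031-03-10, which is the date termination becomes effective.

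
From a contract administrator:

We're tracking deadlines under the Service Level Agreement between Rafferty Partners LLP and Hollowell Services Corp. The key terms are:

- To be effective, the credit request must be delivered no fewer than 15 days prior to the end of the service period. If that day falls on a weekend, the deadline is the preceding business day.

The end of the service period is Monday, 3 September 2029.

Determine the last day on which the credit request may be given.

3 September 2029 minus 15 days is 19 August 2029. That is a Sunday, so the deadline moves back to Friday, 17 August 2029.

17 August 2029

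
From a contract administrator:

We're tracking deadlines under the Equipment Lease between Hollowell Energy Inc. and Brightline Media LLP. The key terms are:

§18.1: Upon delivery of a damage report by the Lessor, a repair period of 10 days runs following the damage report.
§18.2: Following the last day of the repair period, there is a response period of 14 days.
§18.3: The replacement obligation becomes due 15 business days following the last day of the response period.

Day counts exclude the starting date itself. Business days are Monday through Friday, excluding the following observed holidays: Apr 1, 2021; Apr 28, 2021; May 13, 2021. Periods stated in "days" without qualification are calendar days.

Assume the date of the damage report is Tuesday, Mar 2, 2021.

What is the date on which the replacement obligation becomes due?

Apr 19, 2021

Adding 10 calendar days to Mar 2, 2021 gives Mar 12, 2021, which is the last day of the repair period.
The last day of the response period: Mar 12, 2021 + 14 days = Mar 26, 2021.
The date on which the replacement obligation becomes due: 15 business days after Friday, Mar 26, 2021, skipping weekends and the listed holiday on Apr 1 — Mar 29, Mar 30, Mar 31, Apr 2, …, Apr 15, Apr 16, Apr 19 — lands on Monday, Apr 19, 2021.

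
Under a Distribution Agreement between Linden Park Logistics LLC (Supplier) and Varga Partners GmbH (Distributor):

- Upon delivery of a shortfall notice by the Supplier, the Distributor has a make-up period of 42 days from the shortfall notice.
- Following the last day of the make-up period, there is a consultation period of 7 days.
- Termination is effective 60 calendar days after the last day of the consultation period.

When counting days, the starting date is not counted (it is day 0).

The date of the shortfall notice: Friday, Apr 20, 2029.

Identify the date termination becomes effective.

Aug 7, 2029

Adding 42 calendar days to Apr 20, 2029 gives Jun 1, 2029, which is the last day of the make-up period.
The last day of the consultation period: 7 calendar days after Jun 1, 2029 is Jun 8, 2029.
The date termination becomes effective: Jun 8, 2029 + 60 days = Aug 7, 2029.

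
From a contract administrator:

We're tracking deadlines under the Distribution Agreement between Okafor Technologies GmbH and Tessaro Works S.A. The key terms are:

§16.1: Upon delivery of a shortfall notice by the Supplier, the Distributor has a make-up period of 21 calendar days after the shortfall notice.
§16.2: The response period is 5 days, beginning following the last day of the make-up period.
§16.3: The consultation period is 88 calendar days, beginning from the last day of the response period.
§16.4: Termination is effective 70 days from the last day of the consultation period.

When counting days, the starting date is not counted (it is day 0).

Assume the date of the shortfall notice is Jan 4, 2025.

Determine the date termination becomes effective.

Jul 7, 2025

Adding 21 calendar days to Jan 4, 2025 gives Jan 25, 2025, which is the last day of the make-up period.
The last day of the response period: Jan 25, 2025 + 5 days = Jan 30, 2025.
The last day of the consultation period: Jan 30, 2025 + 88 days = Apr 28, 2025.
Adding 70 calendar days to Apr 28, 2025 gives Jul 7, 2025, which is the date termination becomes effective.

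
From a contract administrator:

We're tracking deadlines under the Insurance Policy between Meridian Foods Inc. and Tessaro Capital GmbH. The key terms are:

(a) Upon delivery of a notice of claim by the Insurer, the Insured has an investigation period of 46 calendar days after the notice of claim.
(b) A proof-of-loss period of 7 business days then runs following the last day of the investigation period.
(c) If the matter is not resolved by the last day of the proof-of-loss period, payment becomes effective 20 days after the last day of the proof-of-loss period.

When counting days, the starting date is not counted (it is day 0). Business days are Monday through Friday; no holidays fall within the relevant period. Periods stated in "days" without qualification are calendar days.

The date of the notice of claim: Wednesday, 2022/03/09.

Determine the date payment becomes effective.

Adding 46 calendar days to 2022/03/09 gives 2022/04/24, which is the last day of the investigation period.
The last day of the proof-of-loss period: 7 business days after Sunday, 2022/04/24, skipping weekends — Apr 25, Apr 26, Apr 27, Apr 28, Apr 29, May 2, May 3 — lands on Tuesday, 2022/05/03.
Adding 20 calendar days to 2022/05/03 gives 2022/05/23, which is the date payment becomes effective.

2022/05/23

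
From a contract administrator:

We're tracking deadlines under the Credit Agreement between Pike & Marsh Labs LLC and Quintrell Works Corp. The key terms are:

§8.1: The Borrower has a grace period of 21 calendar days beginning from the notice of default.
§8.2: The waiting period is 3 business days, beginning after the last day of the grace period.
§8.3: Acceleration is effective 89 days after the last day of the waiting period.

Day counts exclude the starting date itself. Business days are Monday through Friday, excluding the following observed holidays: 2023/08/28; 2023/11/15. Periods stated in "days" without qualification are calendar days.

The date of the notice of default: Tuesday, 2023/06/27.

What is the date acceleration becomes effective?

2023/10/18

Adding 21 calendar days to 2023/06/27 gives 2023/07/18, which is the last day of the grace period.
The last day of the waiting period: 3 business days after Tuesday, 2023/07/18, skipping weekends — Jul 19, Jul 20, Jul 21 — lands on Friday, 2023/07/21.
The date acceleration becomes effective: 89 calendar days after 2023/07/21 is 2023/10/18.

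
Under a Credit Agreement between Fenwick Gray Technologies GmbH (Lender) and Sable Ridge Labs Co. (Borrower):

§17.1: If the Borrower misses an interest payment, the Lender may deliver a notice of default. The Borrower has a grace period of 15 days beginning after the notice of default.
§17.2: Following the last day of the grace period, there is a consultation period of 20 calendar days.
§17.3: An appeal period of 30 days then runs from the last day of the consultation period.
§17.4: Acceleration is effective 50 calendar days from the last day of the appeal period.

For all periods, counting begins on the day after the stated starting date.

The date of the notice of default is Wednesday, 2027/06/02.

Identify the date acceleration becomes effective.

The last day of the grace period: 2027/06/02 + 15 days = 2027/06/17.
The last day of the consultation period: 2027/06/17 + 20 days = 2027/07/07.
Adding 30 calendar days to 2027/07/07 gives 2027/08/06, which is the last day of the appeal period.
The date acceleration becomes effective: 2027/08/06 + 50 days = 2027/09/25.

2027/09/25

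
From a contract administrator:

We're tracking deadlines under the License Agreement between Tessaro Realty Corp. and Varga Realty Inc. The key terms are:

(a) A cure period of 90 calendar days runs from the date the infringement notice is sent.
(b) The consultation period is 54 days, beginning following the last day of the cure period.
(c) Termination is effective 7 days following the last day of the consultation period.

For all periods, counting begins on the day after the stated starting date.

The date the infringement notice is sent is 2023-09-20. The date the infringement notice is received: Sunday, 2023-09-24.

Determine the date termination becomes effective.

2024-02-18

The last day of the cure period: 90 calendar days after 2023-09-20 is 2023-12-19.
The last day of the consultation period: 2023-12-19 + 54 days = 2024-02-11.
The date termination becomes effective: 2024-02-11 + 7 days = 2024-02-18.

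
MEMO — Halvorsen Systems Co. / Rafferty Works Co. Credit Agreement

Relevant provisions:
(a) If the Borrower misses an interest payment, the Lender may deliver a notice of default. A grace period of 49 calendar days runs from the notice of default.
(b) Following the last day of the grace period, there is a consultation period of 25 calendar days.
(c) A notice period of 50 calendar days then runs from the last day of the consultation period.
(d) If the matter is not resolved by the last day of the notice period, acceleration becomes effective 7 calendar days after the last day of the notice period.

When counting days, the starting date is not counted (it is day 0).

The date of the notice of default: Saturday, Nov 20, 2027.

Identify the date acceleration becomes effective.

Mar 30, 2028

The last day of the grace period: Nov 20, 2027 + 49 days = Jan 8, 2028.
The last day of the consultation period: 25 calendar days after Jan 8, 2028 is Feb 2, 2028.
The last day of the notice period: Feb 2, 2028 + 50 days = Mar 23, 2028.
The date acceleration becomes effective: 7 calendar days after Mar 23, 2028 is Mar 30, 2028.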